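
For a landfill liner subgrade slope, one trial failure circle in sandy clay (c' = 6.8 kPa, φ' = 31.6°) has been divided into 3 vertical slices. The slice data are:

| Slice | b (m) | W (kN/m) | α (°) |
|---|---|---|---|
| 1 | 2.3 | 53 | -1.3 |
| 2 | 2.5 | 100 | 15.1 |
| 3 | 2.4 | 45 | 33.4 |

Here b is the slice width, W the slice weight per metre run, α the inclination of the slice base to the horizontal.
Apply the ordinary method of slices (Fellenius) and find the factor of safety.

FS = 3.38

Ordinary method of slices: FS = Σ[c'·Δl_i + (W_i cosα_i)·tanφ'] / Σ W_i sinα_i, with Δl_i = b_i / cosα_i.
Slice 1: Δl = 2.3/cos(-1.3°) = 2.301 m; N'_1 = 53·cos(-1.3°) = 53.0; c'Δl = 15.64; W sinα = -1.2
Slice 2: Δl = 2.5/cos15.1° = 2.589 m; N'_2 = 100·cos15.1° = 96.5; c'Δl = 17.61; W sinα = 26.1
Slice 3: Δl = 2.4/cos33.4° = 2.875 m; N'_3 = 45·cos33.4° = 37.6; c'Δl = 19.55; W sinα = 24.8
Σc'Δl = 52.8 kN/m; ΣN' = 187.1 kN/m; ΣW sinα = 49.6 kN/m
Resisting = 52.8 + 187.1·tan31.6° = 52.8 + 115.1 = 167.9 kN/m
FS = 167.9 / 49.6 = 3.384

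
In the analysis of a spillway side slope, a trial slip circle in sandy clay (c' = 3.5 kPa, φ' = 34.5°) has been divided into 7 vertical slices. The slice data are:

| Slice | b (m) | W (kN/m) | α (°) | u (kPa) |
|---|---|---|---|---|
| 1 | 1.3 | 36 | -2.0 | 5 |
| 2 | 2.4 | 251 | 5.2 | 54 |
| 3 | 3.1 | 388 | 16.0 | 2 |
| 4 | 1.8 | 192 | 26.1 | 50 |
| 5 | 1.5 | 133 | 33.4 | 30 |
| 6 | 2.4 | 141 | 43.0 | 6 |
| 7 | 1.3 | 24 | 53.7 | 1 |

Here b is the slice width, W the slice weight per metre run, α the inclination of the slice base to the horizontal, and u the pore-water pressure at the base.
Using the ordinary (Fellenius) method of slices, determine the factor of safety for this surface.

FS = 1.41

Ordinary method of slices: FS = Σ[c'·Δl_i + (W_i cosα_i − u_i·Δl_i)·tanφ'] / Σ W_i sinα_i, with Δl_i = b_i / cosα_i.
Slice 1: Δl = 1.3/cos(-2.0°) = 1.301 m; N'_1 = 36·cos(-2.0°) − 5·1.301 = 29.5; c'Δl = 4.55; W sinα = -1.3
Slice 2: Δl = 2.4/cos5.2° = 2.410 m; N'_2 = 251·cos5.2° − 54·2.410 = 119.8; c'Δl = 8.43; W sinα = 22.7
Slice 3: Δl = 3.1/cos16.0° = 3.225 m; N'_3 = 388·cos16.0° − 2·3.225 = 366.5; c'Δl = 11.29; W sinα = 106.9
Slice 4: Δl = 1.8/cos26.1° = 2.004 m; N'_4 = 192·cos26.1° − 50·2.004 = 72.2; c'Δl = 7.02; W sinα = 84.5
Slice 5: Δl = 1.5/cos33.4° = 1.797 m; N'_5 = 133·cos33.4° − 30·1.797 = 57.1; c'Δl = 6.29; W sinα = 73.2
Slice 6: Δl = 2.4/cos43.0° = 3.282 m; N'_6 = 141·cos43.0° − 6·3.282 = 83.4; c'Δl = 11.49; W sinα = 96.2
Slice 7: Δl = 1.3/cos53.7° = 2.196 m; N'_7 = 24·cos53.7° − 1·2.196 = 12.0; c'Δl = 7.69; W sinα = 19.3
Σc'Δl = 56.7 kN/m; ΣN' = 740.6 kN/m; ΣW sinα = 401.6 kN/m
Resisting = 56.7 + 740.6·tan34.5° = 56.7 + 509.0 = 565.8 kN/m
FS = 565.8 / 401.6 = 1.409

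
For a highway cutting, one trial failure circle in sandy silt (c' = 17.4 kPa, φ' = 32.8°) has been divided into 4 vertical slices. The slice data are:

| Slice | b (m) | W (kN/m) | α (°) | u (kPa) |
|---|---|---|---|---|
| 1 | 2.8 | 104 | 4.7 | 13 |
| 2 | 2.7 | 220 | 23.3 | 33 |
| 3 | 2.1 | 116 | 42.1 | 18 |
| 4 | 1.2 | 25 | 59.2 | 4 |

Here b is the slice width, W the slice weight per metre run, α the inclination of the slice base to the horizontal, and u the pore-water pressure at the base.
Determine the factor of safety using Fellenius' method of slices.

FS = 1.67

Ordinary method of slices: FS = Σ[c'·Δl_i + (W_i cosα_i − u_i·Δl_i)·tanφ'] / Σ W_i sinα_i, with Δl_i = b_i / cosα_i.
Slice 1: Δl = 2.8/cos4.7° = 2.809 m; N'_1 = 104·cos4.7° − 13·2.809 = 67.1; c'Δl = 48.88; W sinα = 8.5
Slice 2: Δl = 2.7/cos23.3° = 2.940 m; N'_2 = 220·cos23.3° − 33·2.940 = 105.0; c'Δl = 51.15; W sinα = 87.0
Slice 3: Δl = 2.1/cos42.1° = 2.830 m; N'_3 = 116·cos42.1° − 18·2.830 = 35.1; c'Δl = 49.25; W sinα = 77.8
Slice 4: Δl = 1.2/cos59.2° = 2.344 m; N'_4 = 25·cos59.2° − 4·2.344 = 3.4; c'Δl = 40.78; W sinα = 21.5
Σc'Δl = 190.1 kN/m; ΣN' = 210.7 kN/m; ΣW sinα = 194.8 kN/m
Resisting = 190.1 + 210.7·tan32.8° = 190.1 + 135.8 = 325.9 kN/m
FS = 325.9 / 194.8 = 1.673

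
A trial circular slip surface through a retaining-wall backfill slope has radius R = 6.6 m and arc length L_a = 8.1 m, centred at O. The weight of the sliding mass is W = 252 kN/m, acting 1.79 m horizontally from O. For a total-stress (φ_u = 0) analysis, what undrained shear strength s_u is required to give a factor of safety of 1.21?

FS = s_u·L_a·R / (W·d), so s_u = FS·W·d / (L_a·R).
s_u = 1.21·252·1.79 / (8.10·6.6) = 545.8 / 53.46 = 10.21 kPa

s_u = 10.2 kPa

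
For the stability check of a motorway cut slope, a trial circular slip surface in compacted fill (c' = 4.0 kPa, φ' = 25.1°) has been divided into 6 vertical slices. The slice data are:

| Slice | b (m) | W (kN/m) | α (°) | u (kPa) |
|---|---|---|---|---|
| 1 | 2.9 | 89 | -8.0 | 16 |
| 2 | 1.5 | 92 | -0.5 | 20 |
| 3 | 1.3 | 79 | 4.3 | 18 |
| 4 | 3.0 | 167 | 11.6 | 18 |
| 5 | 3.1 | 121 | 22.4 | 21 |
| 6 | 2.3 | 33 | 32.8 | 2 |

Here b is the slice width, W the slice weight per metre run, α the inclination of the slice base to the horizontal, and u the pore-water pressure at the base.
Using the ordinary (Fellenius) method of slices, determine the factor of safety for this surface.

Ordinary method of slices: FS = Σ[c'·Δl_i + (W_i cosα_i − u_i·Δl_i)·tanφ'] / Σ W_i sinα_i, with Δl_i = b_i / cosα_i.
Slice 1: Δl = 2.9/cos(-8.0°) = 2.928 m; N'_1 = 89·cos(-8.0°) − 16·2.928 = 41.3; c'Δl = 11.71; W sinα = -12.4
Slice 2: Δl = 1.5/cos(-0.5°) = 1.500 m; N'_2 = 92·cos(-0.5°) − 20·1.500 = 62.0; c'Δl = 6.00; W sinα = -0.8
Slice 3: Δl = 1.3/cos4.3° = 1.304 m; N'_3 = 79·cos4.3° − 18·1.304 = 55.3; c'Δl = 5.21; W sinα = 5.9
Slice 4: Δl = 3.0/cos11.6° = 3.063 m; N'_4 = 167·cos11.6° − 18·3.063 = 108.5; c'Δl = 12.25; W sinα = 33.6
Slice 5: Δl = 3.1/cos22.4° = 3.353 m; N'_5 = 121·cos22.4° − 21·3.353 = 41.5; c'Δl = 13.41; W sinα = 46.1
Slice 6: Δl = 2.3/cos32.8° = 2.736 m; N'_6 = 33·cos32.8° − 2·2.736 = 22.3; c'Δl = 10.94; W sinα = 17.9
Σc'Δl = 59.5 kN/m; ΣN' = 330.8 kN/m; ΣW sinα = 90.3 kN/m
Resisting = 59.5 + 330.8·tan25.1° = 59.5 + 154.9 = 214.5 kN/m
FS = 214.5 / 90.3 = 2.375

FS = 2.38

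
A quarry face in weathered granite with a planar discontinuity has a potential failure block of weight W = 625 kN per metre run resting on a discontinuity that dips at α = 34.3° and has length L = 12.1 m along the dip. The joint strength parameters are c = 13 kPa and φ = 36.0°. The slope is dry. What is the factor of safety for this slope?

FS = 1.51

Resolving the block weight along and normal to the plane and applying the Mohr–Coulomb strength on the joint:
N' = W cosα = 625·cos34.3° = 516.3 kN/m
Driving force T = W sinα = 625·sin34.3° = 352.2 kN/m
Resisting force R = c·L + N'·tanφ = 13·12.1 + 516.3·tan36.0° = 157.3 + 375.1 = 532.4 kN/m
FS = R / T = 532.4 / 352.2 = 1.512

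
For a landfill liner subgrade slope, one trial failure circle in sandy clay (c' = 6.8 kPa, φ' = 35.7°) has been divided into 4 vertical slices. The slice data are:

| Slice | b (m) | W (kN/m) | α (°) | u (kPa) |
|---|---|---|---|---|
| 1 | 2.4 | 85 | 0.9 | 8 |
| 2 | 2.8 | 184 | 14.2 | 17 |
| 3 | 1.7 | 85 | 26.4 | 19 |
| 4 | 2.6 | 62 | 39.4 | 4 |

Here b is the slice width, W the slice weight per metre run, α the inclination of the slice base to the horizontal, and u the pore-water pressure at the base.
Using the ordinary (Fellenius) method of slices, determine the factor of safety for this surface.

Ordinary method of slices: FS = Σ[c'·Δl_i + (W_i cosα_i − u_i·Δl_i)·tanφ'] / Σ W_i sinα_i, with Δl_i = b_i / cosα_i.
Slice 1: Δl = 2.4/cos0.9° = 2.400 m; N'_1 = 85·cos0.9° − 8·2.400 = 65.8; c'Δl = 16.32; W sinα = 1.3
Slice 2: Δl = 2.8/cos14.2° = 2.888 m; N'_2 = 184·cos14.2° − 17·2.888 = 129.3; c'Δl = 19.64; W sinα = 45.1
Slice 3: Δl = 1.7/cos26.4° = 1.898 m; N'_3 = 85·cos26.4° − 19·1.898 = 40.1; c'Δl = 12.91; W sinα = 37.8
Slice 4: Δl = 2.6/cos39.4° = 3.365 m; N'_4 = 62·cos39.4° − 4·3.365 = 34.5; c'Δl = 22.88; W sinα = 39.4
Σc'Δl = 71.7 kN/m; ΣN' = 269.6 kN/m; ΣW sinα = 123.6 kN/m
Resisting = 71.7 + 269.6·tan35.7° = 71.7 + 193.7 = 265.5 kN/m
FS = 265.5 / 123.6 = 2.147

FS = 2.15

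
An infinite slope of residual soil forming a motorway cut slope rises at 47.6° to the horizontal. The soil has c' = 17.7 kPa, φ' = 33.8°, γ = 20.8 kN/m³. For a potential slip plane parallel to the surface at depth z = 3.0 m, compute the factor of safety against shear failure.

FS = 1.18

For an infinite slope with a slip plane parallel to the surface (no pore pressure): FS = [c' + γz cos²β tanφ'] / [γz sinβ cosβ].
γz = 20.8·3.0 = 62.40 kN/m²
Numerator = 17.7 + 62.40·cos²47.6°·tan33.8° = 17.7 + 62.40·0.4547·0.6694 = 36.694 kPa
Denominator = 62.40·sin47.6°·cos47.6° = 62.40·0.7385·0.6743 = 31.072 kPa
FS = 36.694 / 31.072 = 1.181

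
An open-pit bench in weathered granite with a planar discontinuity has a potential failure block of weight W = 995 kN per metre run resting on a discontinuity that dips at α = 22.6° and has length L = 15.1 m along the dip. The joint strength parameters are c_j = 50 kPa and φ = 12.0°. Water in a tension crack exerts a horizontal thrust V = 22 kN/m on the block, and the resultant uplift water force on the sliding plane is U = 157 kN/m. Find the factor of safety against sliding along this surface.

Resolving the block weight along and normal to the plane and applying the Mohr–Coulomb strength on the joint:
N' = W cosα − U − V sinα = 995·cos22.6° − 157 − 22·sin22.6° = 753.1 kN/m
Driving force T = W sinα + V cosα = 995·sin22.6° + 22·cos22.6° = 402.7 kN/m
Resisting force R = c_j·L + N'·tanφ = 50·15.1 + 753.1·tan12.0° = 755.0 + 160.1 = 915.1 kN/m
FS = R / T = 915.1 / 402.7 = 2.272

FS = 2.27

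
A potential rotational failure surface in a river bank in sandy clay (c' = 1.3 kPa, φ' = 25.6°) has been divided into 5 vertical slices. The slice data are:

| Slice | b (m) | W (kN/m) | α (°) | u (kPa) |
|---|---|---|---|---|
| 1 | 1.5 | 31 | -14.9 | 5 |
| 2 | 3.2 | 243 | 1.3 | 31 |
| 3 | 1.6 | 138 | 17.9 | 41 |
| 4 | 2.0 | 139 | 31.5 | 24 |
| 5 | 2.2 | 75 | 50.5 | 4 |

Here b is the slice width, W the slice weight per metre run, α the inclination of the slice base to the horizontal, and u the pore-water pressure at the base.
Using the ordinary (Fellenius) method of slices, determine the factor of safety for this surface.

Ordinary method of slices: FS = Σ[c'·Δl_i + (W_i cosα_i − u_i·Δl_i)·tanφ'] / Σ W_i sinα_i, with Δl_i = b_i / cosα_i.
Slice 1: Δl = 1.5/cos(-14.9°) = 1.552 m; N'_1 = 31·cos(-14.9°) − 5·1.552 = 22.2; c'Δl = 2.02; W sinα = -8.0
Slice 2: Δl = 3.2/cos1.3° = 3.201 m; N'_2 = 243·cos1.3° − 31·3.201 = 143.7; c'Δl = 4.16; W sinα = 5.5
Slice 3: Δl = 1.6/cos17.9° = 1.681 m; N'_3 = 138·cos17.9° − 41·1.681 = 62.4; c'Δl = 2.19; W sinα = 42.4
Slice 4: Δl = 2.0/cos31.5° = 2.346 m; N'_4 = 139·cos31.5° − 24·2.346 = 62.2; c'Δl = 3.05; W sinα = 72.6
Slice 5: Δl = 2.2/cos50.5° = 3.459 m; N'_5 = 75·cos50.5° − 4·3.459 = 33.9; c'Δl = 4.50; W sinα = 57.9
Σc'Δl = 15.9 kN/m; ΣN' = 324.4 kN/m; ΣW sinα = 170.5 kN/m
Resisting = 15.9 + 324.4·tan25.6° = 15.9 + 155.4 = 171.3 kN/m
FS = 171.3 / 170.5 = 1.005

FS = 1.01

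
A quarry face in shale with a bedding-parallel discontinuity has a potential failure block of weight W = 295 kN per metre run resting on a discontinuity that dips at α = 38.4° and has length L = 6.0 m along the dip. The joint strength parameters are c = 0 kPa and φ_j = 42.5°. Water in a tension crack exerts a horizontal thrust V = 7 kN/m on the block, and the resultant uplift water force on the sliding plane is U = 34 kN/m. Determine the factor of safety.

FS = 0.94

Resolving the block weight along and normal to the plane and applying the Mohr–Coulomb strength on the joint:
N' = W cosα − U − V sinα = 295·cos38.4° − 34 − 7·sin38.4° = 192.8 kN/m
Driving force T = W sinα + V cosα = 295·sin38.4° + 7·cos38.4° = 188.7 kN/m
Resisting force R = c·L + N'·tanφ_j = 0·6.0 + 192.8·tan42.5° = 0.0 + 176.7 = 176.7 kN/m
FS = R / T = 176.7 / 188.7 = 0.936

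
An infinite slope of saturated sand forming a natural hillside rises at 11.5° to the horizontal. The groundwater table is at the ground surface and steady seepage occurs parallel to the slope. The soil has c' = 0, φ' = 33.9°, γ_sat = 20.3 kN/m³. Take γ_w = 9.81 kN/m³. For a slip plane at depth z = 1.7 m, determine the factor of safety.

FS = 1.71

With seepage parallel to the slope and the water table at the surface, the effective normal stress on the slip plane uses the buoyant unit weight γ' = γ_sat − γ_w while the driving shear stress uses γ_sat:
FS = [c' + γ' z cos²β tanφ'] / [γ_sat z sinβ cosβ]
(For c' = 0 this reduces to FS = (γ'/γ_sat)·tanφ'/tanβ.)
γ' = 20.3 − 9.81 = 10.49 kN/m³
Numerator = 0.0 + 10.49·1.7·cos²11.5°·tan33.9° = 0.0 + 10.49·1.7·0.9603·0.6720 = 11.507 kPa
Denominator = 20.3·1.7·sin11.5°·cos11.5° = 20.3·1.7·0.1994·0.9799 = 6.742 kPa
FS = 11.507 / 6.742 = 1.707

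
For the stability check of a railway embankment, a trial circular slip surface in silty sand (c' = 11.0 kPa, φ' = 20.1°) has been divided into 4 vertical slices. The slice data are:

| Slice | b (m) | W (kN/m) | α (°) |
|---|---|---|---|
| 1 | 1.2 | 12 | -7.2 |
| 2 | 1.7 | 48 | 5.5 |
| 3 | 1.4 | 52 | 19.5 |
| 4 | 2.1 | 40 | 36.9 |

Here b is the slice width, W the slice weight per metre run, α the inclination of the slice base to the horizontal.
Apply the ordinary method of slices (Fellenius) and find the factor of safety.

FS = 2.90

Ordinary method of slices: FS = Σ[c'·Δl_i + (W_i cosα_i)·tanφ'] / Σ W_i sinα_i, with Δl_i = b_i / cosα_i.
Slice 1: Δl = 1.2/cos(-7.2°) = 1.210 m; N'_1 = 12·cos(-7.2°) = 11.9; c'Δl = 13.30; W sinα = -1.5
Slice 2: Δl = 1.7/cos5.5° = 1.708 m; N'_2 = 48·cos5.5° = 47.8; c'Δl = 18.79; W sinα = 4.6
Slice 3: Δl = 1.4/cos19.5° = 1.485 m; N'_3 = 52·cos19.5° = 49.0; c'Δl = 16.34; W sinα = 17.4
Slice 4: Δl = 2.1/cos36.9° = 2.626 m; N'_4 = 40·cos36.9° = 32.0; c'Δl = 28.89; W sinα = 24.0
Σc'Δl = 77.3 kN/m; ΣN' = 140.7 kN/m; ΣW sinα = 44.5 kN/m
Resisting = 77.3 + 140.7·tan20.1° = 77.3 + 51.5 = 128.8 kN/m
FS = 128.8 / 44.5 = 2.896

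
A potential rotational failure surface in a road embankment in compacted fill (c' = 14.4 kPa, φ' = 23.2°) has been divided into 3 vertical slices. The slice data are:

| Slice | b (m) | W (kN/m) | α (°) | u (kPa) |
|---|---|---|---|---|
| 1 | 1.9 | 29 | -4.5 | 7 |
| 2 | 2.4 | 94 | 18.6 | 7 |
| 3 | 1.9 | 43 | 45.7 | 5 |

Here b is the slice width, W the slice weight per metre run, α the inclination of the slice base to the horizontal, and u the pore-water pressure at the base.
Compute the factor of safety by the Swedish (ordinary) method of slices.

Ordinary method of slices: FS = Σ[c'·Δl_i + (W_i cosα_i − u_i·Δl_i)·tanφ'] / Σ W_i sinα_i, with Δl_i = b_i / cosα_i.
Slice 1: Δl = 1.9/cos(-4.5°) = 1.906 m; N'_1 = 29·cos(-4.5°) − 7·1.906 = 15.6; c'Δl = 27.44; W sinα = -2.3
Slice 2: Δl = 2.4/cos18.6° = 2.532 m; N'_2 = 94·cos18.6° − 7·2.532 = 71.4; c'Δl = 36.46; W sinα = 30.0
Slice 3: Δl = 1.9/cos45.7° = 2.720 m; N'_3 = 43·cos45.7° − 5·2.720 = 16.4; c'Δl = 39.17; W sinα = 30.8
Σc'Δl = 103.1 kN/m; ΣN' = 103.4 kN/m; ΣW sinα = 58.5 kN/m
Resisting = 103.1 + 103.4·tan23.2° = 103.1 + 44.3 = 147.4 kN/m
FS = 147.4 / 58.5 = 2.520

FS = 2.52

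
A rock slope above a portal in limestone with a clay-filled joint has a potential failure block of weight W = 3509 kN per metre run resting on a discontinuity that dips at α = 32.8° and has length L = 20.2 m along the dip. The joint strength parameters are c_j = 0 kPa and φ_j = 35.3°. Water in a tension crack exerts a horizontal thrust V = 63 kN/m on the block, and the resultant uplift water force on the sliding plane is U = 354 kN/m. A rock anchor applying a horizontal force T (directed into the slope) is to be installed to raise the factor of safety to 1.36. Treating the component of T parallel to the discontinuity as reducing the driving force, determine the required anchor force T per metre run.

Resolving forces along and normal to the sliding plane, with the horizontal anchor force T adding T·sinα to the effective normal force and T·cosα acting up the plane against the driving force:
FS = [c_jL + (W cosα − U − V sinα + T sinα) tanφ_j] / [W sinα + V cosα − T cosα]
Without the anchor: N' = 2561.4 kN/m, driving T_d = 1953.8 kN/m, resisting R = 0·20.2 + 2561.4·tan35.3° = 1813.6 kN/m, FS = 0.93.
Setting FS = 1.36 and solving for T:
1.36·(1953.8 − T cos32.8°) = 1813.6 + T sin32.8°·tan35.3°
T·(sin32.8°·tan35.3° + 1.36·cos32.8°) = 1.36·1953.8 − 1813.6
T·(0.5417·0.7080 + 1.36·0.8406) = 2657.2 − 1813.6 = 843.6
T·1.5267 = 843.6
T = 552.6 kN/m

T = 553 kN/m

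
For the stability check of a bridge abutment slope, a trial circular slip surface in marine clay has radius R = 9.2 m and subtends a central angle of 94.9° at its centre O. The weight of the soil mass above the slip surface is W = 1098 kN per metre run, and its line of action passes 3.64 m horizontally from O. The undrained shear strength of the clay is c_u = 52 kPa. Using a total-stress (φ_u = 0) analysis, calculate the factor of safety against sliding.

Taking moments about the centre O, the resisting moment is provided by the undrained shear strength acting along the arc:
Arc length L_a = R·θ = 9.2·(94.9°·π/180) = 9.2·1.6563 = 15.24 m
M_R = c_u·L_a·R = 52·15.24·9.2 = 7289.9 kN·m/m
M_D = W·d = 1098·3.64 = 3996.7 kN·m/m
FS = M_R / M_D = 7289.9 / 3996.7 = 1.824

FS = 1.82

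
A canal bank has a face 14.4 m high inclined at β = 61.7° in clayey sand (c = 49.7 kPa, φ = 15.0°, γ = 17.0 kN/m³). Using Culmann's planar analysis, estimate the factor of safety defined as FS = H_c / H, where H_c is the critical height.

H_c = (4c/γ) · sinβ cosφ / [1 − cos(β − φ)]
    = (4·49.7/17.0) · sin61.7°·cos15.0° / [1 − cos46.7°]
    = 11.694 · 0.8505 / 0.3142 = 31.66 m
FS = H_c / H = 31.66 / 14.4 = 2.198

FS = 2.20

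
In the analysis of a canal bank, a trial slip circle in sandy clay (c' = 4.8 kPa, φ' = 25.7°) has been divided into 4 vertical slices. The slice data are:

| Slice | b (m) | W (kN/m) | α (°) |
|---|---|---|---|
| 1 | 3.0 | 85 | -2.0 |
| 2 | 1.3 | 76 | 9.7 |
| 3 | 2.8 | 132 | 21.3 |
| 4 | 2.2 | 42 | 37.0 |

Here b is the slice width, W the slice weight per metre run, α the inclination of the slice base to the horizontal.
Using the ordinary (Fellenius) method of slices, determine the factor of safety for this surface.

FS = 2.42

Ordinary method of slices: FS = Σ[c'·Δl_i + (W_i cosα_i)·tanφ'] / Σ W_i sinα_i, with Δl_i = b_i / cosα_i.
Slice 1: Δl = 3.0/cos(-2.0°) = 3.002 m; N'_1 = 85·cos(-2.0°) = 84.9; c'Δl = 14.41; W sinα = -3.0
Slice 2: Δl = 1.3/cos9.7° = 1.319 m; N'_2 = 76·cos9.7° = 74.9; c'Δl = 6.33; W sinα = 12.8
Slice 3: Δl = 2.8/cos21.3° = 3.005 m; N'_3 = 132·cos21.3° = 123.0; c'Δl = 14.43; W sinα = 47.9
Slice 4: Δl = 2.2/cos37.0° = 2.755 m; N'_4 = 42·cos37.0° = 33.5; c'Δl = 13.22; W sinα = 25.3
Σc'Δl = 48.4 kN/m; ΣN' = 316.4 kN/m; ΣW sinα = 83.1 kN/m
Resisting = 48.4 + 316.4·tan25.7° = 48.4 + 152.3 = 200.7 kN/m
FS = 200.7 / 83.1 = 2.416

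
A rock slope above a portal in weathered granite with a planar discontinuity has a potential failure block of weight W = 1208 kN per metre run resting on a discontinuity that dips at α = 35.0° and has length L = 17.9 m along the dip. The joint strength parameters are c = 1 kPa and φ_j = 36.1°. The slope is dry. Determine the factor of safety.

Resolving the block weight along and normal to the plane and applying the Mohr–Coulomb strength on the joint:
N' = W cosα = 1208·cos35.0° = 989.5 kN/m
Driving force T = W sinα = 1208·sin35.0° = 692.9 kN/m
Resisting force R = c·L + N'·tanφ_j = 1·17.9 + 989.5·tan36.1° = 17.9 + 721.6 = 739.5 kN/m
FS = R / T = 739.5 / 692.9 = 1.067

FS = 1.07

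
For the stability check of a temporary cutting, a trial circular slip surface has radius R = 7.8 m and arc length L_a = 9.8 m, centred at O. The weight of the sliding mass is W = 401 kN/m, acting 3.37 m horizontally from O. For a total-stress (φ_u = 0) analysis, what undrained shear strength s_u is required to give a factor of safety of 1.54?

s_u = 27.2 kPa

FS = s_u·L_a·R / (W·d), so s_u = FS·W·d / (L_a·R).
s_u = 1.54·401·3.37 / (9.80·7.8) = 2081.1 / 76.44 = 27.23 kPa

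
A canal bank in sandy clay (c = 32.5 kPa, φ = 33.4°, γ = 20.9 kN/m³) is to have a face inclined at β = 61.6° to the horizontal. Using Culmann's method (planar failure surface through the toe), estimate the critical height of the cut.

Culmann's analysis gives the critical failure plane at α_cr = (β + φ)/2 = (61.6 + 33.4)/2 = 47.5°, and the critical height
H_c = (4c/γ) · sinβ cosφ / [1 − cos(β − φ)]
    = (4·32.5/20.9) · sin61.6°·cos33.4° / [1 − cos(28.2°)]
    = 6.220 · 0.8796·0.8348 / [1 − 0.8813]
    = 6.220 · 0.7344 / 0.1187
    = 38.48 m

H_c = 38.48 m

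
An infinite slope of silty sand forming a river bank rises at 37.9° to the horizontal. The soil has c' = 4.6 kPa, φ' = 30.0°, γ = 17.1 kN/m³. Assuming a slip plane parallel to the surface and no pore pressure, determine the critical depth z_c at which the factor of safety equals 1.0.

z_c = 2.15 m

Setting FS = 1.00 in FS = [c' + γz cos²β tanφ'] / [γz sinβ cosβ] and solving for z:
z = c' / [γ cosβ (FS·sinβ − cosβ·tanφ')]
  = 4.6 / [17.1·cos37.9°·(1.00·sin37.9° − cos37.9°·tan30.0°)]
  = 4.6 / [17.1·0.7891·(1.00·0.6143 − 0.7891·0.5774)]
  = 4.6 / 2.1415 = 2.148 m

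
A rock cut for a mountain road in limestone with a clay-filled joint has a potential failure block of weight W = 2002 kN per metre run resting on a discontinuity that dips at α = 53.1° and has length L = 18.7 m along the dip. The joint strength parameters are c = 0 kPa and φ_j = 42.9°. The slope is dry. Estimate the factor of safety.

Resolving the block weight along and normal to the plane and applying the Mohr–Coulomb strength on the joint:
N' = W cosα = 2002·cos53.1° = 1202.0 kN/m
Driving force T = W sinα = 2002·sin53.1° = 1601.0 kN/m
Resisting force R = c·L + N'·tanφ_j = 0·18.7 + 1202.0·tan42.9° = 0.0 + 1117.0 = 1117.0 kN/m
FS = R / T = 1117.0 / 1601.0 = 0.698

FS = 0.70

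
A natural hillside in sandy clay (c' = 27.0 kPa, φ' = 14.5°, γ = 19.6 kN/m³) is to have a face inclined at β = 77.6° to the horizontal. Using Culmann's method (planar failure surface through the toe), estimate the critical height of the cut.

H_c = 9.52 m

Culmann's analysis gives the critical failure plane at α_cr = (β + φ')/2 = (77.6 + 14.5)/2 = 46.0°, and the critical height
H_c = (4c'/γ) · sinβ cosφ' / [1 − cos(β − φ')]
    = (4·27.0/19.6) · sin77.6°·cos14.5° / [1 − cos(63.1°)]
    = 5.510 · 0.9767·0.9681 / [1 − 0.4524]
    = 5.510 · 0.9456 / 0.5476
    = 9.52 m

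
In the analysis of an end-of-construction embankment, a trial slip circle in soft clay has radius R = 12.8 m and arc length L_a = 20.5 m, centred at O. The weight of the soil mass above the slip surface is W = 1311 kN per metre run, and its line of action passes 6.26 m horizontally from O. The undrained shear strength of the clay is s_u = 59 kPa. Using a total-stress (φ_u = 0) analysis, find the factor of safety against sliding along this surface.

Taking moments about the centre O, the resisting moment is provided by the undrained shear strength acting along the arc:
M_R = s_u·L_a·R = 59·20.50·12.8 = 15481.6 kN·m/m
M_D = W·d = 1311·6.26 = 8206.9 kN·m/m
FS = M_R / M_D = 15481.6 / 8206.9 = 1.886

FS = 1.89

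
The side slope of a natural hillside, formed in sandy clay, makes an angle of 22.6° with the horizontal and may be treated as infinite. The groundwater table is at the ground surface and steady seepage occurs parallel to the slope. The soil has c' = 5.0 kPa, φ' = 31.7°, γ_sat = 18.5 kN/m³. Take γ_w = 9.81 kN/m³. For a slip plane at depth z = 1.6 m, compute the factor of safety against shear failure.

With seepage parallel to the slope and the water table at the surface, the effective normal stress on the slip plane uses the buoyant unit weight γ' = γ_sat − γ_w while the driving shear stress uses γ_sat:
FS = [c' + γ' z cos²β tanφ'] / [γ_sat z sinβ cosβ]
γ' = 18.5 − 9.81 = 8.69 kN/m³
Numerator = 5.0 + 8.69·1.6·cos²22.6°·tan31.7° = 5.0 + 8.69·1.6·0.8523·0.6176 = 12.319 kPa
Denominator = 18.5·1.6·sin22.6°·cos22.6° = 18.5·1.6·0.3843·0.9232 = 10.502 kPa
FS = 12.319 / 10.502 = 1.173

FS = 1.17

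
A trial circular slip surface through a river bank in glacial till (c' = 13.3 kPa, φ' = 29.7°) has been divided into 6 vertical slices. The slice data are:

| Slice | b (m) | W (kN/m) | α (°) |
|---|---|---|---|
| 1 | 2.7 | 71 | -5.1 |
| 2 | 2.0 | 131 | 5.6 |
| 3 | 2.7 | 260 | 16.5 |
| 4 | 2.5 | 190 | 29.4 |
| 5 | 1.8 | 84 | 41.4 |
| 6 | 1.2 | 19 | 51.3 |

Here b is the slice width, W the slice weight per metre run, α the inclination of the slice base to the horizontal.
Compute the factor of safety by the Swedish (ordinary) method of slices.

Ordinary method of slices: FS = Σ[c'·Δl_i + (W_i cosα_i)·tanφ'] / Σ W_i sinα_i, with Δl_i = b_i / cosα_i.
Slice 1: Δl = 2.7/cos(-5.1°) = 2.711 m; N'_1 = 71·cos(-5.1°) = 70.7; c'Δl = 36.05; W sinα = -6.3
Slice 2: Δl = 2.0/cos5.6° = 2.010 m; N'_2 = 131·cos5.6° = 130.4; c'Δl = 26.73; W sinα = 12.8
Slice 3: Δl = 2.7/cos16.5° = 2.816 m; N'_3 = 260·cos16.5° = 249.3; c'Δl = 37.45; W sinα = 73.8
Slice 4: Δl = 2.5/cos29.4° = 2.870 m; N'_4 = 190·cos29.4° = 165.5; c'Δl = 38.17; W sinα = 93.3
Slice 5: Δl = 1.8/cos41.4° = 2.400 m; N'_5 = 84·cos41.4° = 63.0; c'Δl = 31.92; W sinα = 55.6
Slice 6: Δl = 1.2/cos51.3° = 1.919 m; N'_6 = 19·cos51.3° = 11.9; c'Δl = 25.53; W sinα = 14.8
Σc'Δl = 195.8 kN/m; ΣN' = 690.8 kN/m; ΣW sinα = 244.0 kN/m
Resisting = 195.8 + 690.8·tan29.7° = 195.8 + 394.0 = 589.9 kN/m
FS = 589.9 / 244.0 = 2.418

FS = 2.42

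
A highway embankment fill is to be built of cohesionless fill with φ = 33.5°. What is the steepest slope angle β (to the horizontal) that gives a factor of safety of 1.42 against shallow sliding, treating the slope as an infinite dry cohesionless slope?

For an infinite dry cohesionless slope FS = tanφ/tanβ, so tanβ = tanφ / FS.
tanβ = tan33.5° / 1.42 = 0.6619 / 1.42 = 0.4661
β = arctan(0.4661) = 24.99°

β = 25.0°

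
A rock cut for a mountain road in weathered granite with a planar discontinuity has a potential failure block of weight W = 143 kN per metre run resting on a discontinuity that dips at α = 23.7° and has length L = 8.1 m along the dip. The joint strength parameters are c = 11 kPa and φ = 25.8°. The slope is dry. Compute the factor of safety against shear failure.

Resolving the block weight along and normal to the plane and applying the Mohr–Coulomb strength on the joint:
N' = W cosα = 143·cos23.7° = 130.9 kN/m
Driving force T = W sinα = 143·sin23.7° = 57.5 kN/m
Resisting force R = c·L + N'·tanφ = 11·8.1 + 130.9·tan25.8° = 89.1 + 63.3 = 152.4 kN/m
FS = R / T = 152.4 / 57.5 = 2.651

FS = 2.65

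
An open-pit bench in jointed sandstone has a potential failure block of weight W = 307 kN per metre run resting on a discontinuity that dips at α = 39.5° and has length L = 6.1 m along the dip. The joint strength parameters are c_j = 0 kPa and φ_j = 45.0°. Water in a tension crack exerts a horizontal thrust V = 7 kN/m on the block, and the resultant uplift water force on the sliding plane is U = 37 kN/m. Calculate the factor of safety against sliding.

FS = 0.97

Resolving the block weight along and normal to the plane and applying the Mohr–Coulomb strength on the joint:
N' = W cosα − U − V sinα = 307·cos39.5° − 37 − 7·sin39.5° = 195.4 kN/m
Driving force T = W sinα + V cosα = 307·sin39.5° + 7·cos39.5° = 200.7 kN/m
Resisting force R = c_j·L + N'·tanφ_j = 0·6.1 + 195.4·tan45.0° = 0.0 + 195.4 = 195.4 kN/m
FS = R / T = 195.4 / 200.7 = 0.974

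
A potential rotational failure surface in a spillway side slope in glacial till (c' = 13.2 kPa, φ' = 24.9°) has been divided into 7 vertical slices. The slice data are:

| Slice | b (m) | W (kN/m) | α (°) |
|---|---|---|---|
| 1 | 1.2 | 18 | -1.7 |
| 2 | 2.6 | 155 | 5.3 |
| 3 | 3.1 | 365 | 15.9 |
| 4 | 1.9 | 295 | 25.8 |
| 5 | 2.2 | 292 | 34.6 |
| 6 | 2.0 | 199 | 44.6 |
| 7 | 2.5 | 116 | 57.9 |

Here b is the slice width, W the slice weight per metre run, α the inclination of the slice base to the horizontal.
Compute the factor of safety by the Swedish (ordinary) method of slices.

Ordinary method of slices: FS = Σ[c'·Δl_i + (W_i cosα_i)·tanφ'] / Σ W_i sinα_i, with Δl_i = b_i / cosα_i.
Slice 1: Δl = 1.2/cos(-1.7°) = 1.201 m; N'_1 = 18·cos(-1.7°) = 18.0; c'Δl = 15.85; W sinα = -0.5
Slice 2: Δl = 2.6/cos5.3° = 2.611 m; N'_2 = 155·cos5.3° = 154.3; c'Δl = 34.47; W sinα = 14.3
Slice 3: Δl = 3.1/cos15.9° = 3.223 m; N'_3 = 365·cos15.9° = 351.0; c'Δl = 42.55; W sinα = 100.0
Slice 4: Δl = 1.9/cos25.8° = 2.110 m; N'_4 = 295·cos25.8° = 265.6; c'Δl = 27.86; W sinα = 128.4
Slice 5: Δl = 2.2/cos34.6° = 2.673 m; N'_5 = 292·cos34.6° = 240.4; c'Δl = 35.28; W sinα = 165.8
Slice 6: Δl = 2.0/cos44.6° = 2.809 m; N'_6 = 199·cos44.6° = 141.7; c'Δl = 37.08; W sinα = 139.7
Slice 7: Δl = 2.5/cos57.9° = 4.705 m; N'_7 = 116·cos57.9° = 61.6; c'Δl = 62.10; W sinα = 98.3
Σc'Δl = 255.2 kN/m; ΣN' = 1232.7 kN/m; ΣW sinα = 646.0 kN/m
Resisting = 255.2 + 1232.7·tan24.9° = 255.2 + 572.2 = 827.4 kN/m
FS = 827.4 / 646.0 = 1.281

FS = 1.28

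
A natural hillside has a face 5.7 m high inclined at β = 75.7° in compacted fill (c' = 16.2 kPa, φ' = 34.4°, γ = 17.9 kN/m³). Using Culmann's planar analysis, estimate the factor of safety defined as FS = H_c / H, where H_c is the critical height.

H_c = (4c'/γ) · sinβ cosφ' / [1 − cos(β − φ')]
    = (4·16.2/17.9) · sin75.7°·cos34.4° / [1 − cos41.3°]
    = 3.620 · 0.7995 / 0.2487 = 11.64 m
FS = H_c / H = 11.64 / 5.7 = 2.042

FS = 2.04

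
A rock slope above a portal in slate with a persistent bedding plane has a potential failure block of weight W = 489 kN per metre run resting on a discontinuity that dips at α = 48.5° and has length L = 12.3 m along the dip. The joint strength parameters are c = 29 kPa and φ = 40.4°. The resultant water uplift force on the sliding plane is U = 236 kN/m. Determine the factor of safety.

Resolving the block weight along and normal to the plane and applying the Mohr–Coulomb strength on the joint:
N' = W cosα − U = 489·cos48.5° − 236 = 88.0 kN/m
Driving force T = W sinα = 489·sin48.5° = 366.2 kN/m
Resisting force R = c·L + N'·tanφ = 29·12.3 + 88.0·tan40.4° = 356.7 + 74.9 = 431.6 kN/m
FS = R / T = 431.6 / 366.2 = 1.178

FS = 1.18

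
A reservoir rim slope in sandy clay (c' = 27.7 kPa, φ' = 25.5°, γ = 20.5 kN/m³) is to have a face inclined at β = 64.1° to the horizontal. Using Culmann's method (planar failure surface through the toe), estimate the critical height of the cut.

H_c = 20.09 m

Culmann's analysis gives the critical failure plane at α_cr = (β + φ')/2 = (64.1 + 25.5)/2 = 44.8°, and the critical height
H_c = (4c'/γ) · sinβ cosφ' / [1 − cos(β − φ')]
    = (4·27.7/20.5) · sin64.1°·cos25.5° / [1 − cos(38.6°)]
    = 5.405 · 0.8996·0.9026 / [1 − 0.7815]
    = 5.405 · 0.8119 / 0.2185
    = 20.09 m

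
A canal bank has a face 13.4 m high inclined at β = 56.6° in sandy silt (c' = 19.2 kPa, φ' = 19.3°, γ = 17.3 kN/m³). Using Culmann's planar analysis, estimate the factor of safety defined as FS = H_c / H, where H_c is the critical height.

FS = 1.28

H_c = (4c'/γ) · sinβ cosφ' / [1 − cos(β − φ')]
    = (4·19.2/17.3) · sin56.6°·cos19.3° / [1 − cos37.3°]
    = 4.439 · 0.7879 / 0.2045 = 17.10 m
FS = H_c / H = 17.10 / 13.4 = 1.276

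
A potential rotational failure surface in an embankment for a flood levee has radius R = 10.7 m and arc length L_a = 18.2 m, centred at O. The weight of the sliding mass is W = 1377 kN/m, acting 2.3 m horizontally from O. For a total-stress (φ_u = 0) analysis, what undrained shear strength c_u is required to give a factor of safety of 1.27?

FS = c_u·L_a·R / (W·d), so c_u = FS·W·d / (L_a·R).
c_u = 1.27·1377·2.3 / (18.20·10.7) = 4022.2 / 194.74 = 20.65 kPa

c_u = 20.7 kPa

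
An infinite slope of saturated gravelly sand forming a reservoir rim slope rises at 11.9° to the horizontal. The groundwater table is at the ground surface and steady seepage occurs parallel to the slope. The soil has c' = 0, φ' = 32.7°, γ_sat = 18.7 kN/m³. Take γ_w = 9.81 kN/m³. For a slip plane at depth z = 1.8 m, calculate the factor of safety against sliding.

FS = 1.45

With seepage parallel to the slope and the water table at the surface, the effective normal stress on the slip plane uses the buoyant unit weight γ' = γ_sat − γ_w while the driving shear stress uses γ_sat:
FS = [c' + γ' z cos²β tanφ'] / [γ_sat z sinβ cosβ]
(For c' = 0 this reduces to FS = (γ'/γ_sat)·tanφ'/tanβ.)
γ' = 18.7 − 9.81 = 8.89 kN/m³
Numerator = 0.0 + 8.89·1.8·cos²11.9°·tan32.7° = 0.0 + 8.89·1.8·0.9575·0.6420 = 9.836 kPa
Denominator = 18.7·1.8·sin11.9°·cos11.9° = 18.7·1.8·0.2062·0.9785 = 6.792 kPa
FS = 9.836 / 6.792 = 1.448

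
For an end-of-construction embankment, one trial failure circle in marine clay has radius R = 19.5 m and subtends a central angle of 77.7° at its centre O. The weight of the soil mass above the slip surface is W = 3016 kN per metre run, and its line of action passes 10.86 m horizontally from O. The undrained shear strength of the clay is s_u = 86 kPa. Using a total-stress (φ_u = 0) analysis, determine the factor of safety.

Taking moments about the centre O, the resisting moment is provided by the undrained shear strength acting along the arc:
Arc length L_a = R·θ = 19.5·(77.7°·π/180) = 19.5·1.3561 = 26.44 m
M_R = s_u·L_a·R = 86·26.44·19.5 = 44347.2 kN·m/m
M_D = W·d = 3016·10.86 = 32753.8 kN·m/m
FS = M_R / M_D = 44347.2 / 32753.8 = 1.354

FS = 1.35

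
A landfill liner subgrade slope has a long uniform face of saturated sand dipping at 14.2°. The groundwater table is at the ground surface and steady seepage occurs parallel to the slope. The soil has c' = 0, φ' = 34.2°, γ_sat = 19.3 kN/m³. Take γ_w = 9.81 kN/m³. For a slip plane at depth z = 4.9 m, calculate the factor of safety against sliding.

FS = 1.32

With seepage parallel to the slope and the water table at the surface, the effective normal stress on the slip plane uses the buoyant unit weight γ' = γ_sat − γ_w while the driving shear stress uses γ_sat:
FS = [c' + γ' z cos²β tanφ'] / [γ_sat z sinβ cosβ]
(For c' = 0 this reduces to FS = (γ'/γ_sat)·tanφ'/tanβ.)
γ' = 19.3 − 9.81 = 9.49 kN/m³
Numerator = 0.0 + 9.49·4.9·cos²14.2°·tan34.2° = 0.0 + 9.49·4.9·0.9398·0.6796 = 29.700 kPa
Denominator = 19.3·4.9·sin14.2°·cos14.2° = 19.3·4.9·0.2453·0.9694 = 22.490 kPa
FS = 29.700 / 22.490 = 1.321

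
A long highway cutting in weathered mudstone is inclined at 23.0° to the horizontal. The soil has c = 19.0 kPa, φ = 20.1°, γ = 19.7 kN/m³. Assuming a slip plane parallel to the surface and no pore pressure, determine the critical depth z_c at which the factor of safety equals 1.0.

z_c = 19.45 m

Setting FS = 1.00 in FS = [c + γz cos²β tanφ] / [γz sinβ cosβ] and solving for z:
z = c / [γ cosβ (FS·sinβ − cosβ·tanφ)]
  = 19.0 / [19.7·cos23.0°·(1.00·sin23.0° − cos23.0°·tan20.1°)]
  = 19.0 / [19.7·0.9205·(1.00·0.3907 − 0.9205·0.3659)]
  = 19.0 / 0.9770 = 19.448 m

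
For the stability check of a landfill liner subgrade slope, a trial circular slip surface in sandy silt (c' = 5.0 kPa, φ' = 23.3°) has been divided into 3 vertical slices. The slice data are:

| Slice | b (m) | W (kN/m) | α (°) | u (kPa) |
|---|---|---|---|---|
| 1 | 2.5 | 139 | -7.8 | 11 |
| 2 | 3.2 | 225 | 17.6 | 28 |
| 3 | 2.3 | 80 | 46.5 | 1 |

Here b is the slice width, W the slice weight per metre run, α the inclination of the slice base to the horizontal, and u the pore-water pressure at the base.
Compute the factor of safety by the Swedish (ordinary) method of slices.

FS = 1.56

Ordinary method of slices: FS = Σ[c'·Δl_i + (W_i cosα_i − u_i·Δl_i)·tanφ'] / Σ W_i sinα_i, with Δl_i = b_i / cosα_i.
Slice 1: Δl = 2.5/cos(-7.8°) = 2.523 m; N'_1 = 139·cos(-7.8°) − 11·2.523 = 110.0; c'Δl = 12.62; W sinα = -18.9
Slice 2: Δl = 3.2/cos17.6° = 3.357 m; N'_2 = 225·cos17.6° − 28·3.357 = 120.5; c'Δl = 16.79; W sinα = 68.0
Slice 3: Δl = 2.3/cos46.5° = 3.341 m; N'_3 = 80·cos46.5° − 1·3.341 = 51.7; c'Δl = 16.71; W sinα = 58.0
Σc'Δl = 46.1 kN/m; ΣN' = 282.2 kN/m; ΣW sinα = 107.2 kN/m
Resisting = 46.1 + 282.2·tan23.3° = 46.1 + 121.5 = 167.6 kN/m
FS = 167.6 / 107.2 = 1.564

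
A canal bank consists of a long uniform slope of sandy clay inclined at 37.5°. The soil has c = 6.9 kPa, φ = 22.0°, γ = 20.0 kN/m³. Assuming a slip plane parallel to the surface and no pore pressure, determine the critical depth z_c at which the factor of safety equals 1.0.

z_c = 1.51 m

Setting FS = 1.00 in FS = [c + γz cos²β tanφ] / [γz sinβ cosβ] and solving for z:
z = c / [γ cosβ (FS·sinβ − cosβ·tanφ)]
  = 6.9 / [20.0·cos37.5°·(1.00·sin37.5° − cos37.5°·tan22.0°)]
  = 6.9 / [20.0·0.7934·(1.00·0.6088 − 0.7934·0.4040)]
  = 6.9 / 4.5733 = 1.509 m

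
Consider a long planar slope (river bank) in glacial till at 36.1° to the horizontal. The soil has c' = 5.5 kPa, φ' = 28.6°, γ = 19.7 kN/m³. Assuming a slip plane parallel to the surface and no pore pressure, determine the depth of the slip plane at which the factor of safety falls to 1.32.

Setting FS = 1.32 in FS = [c' + γz cos²β tanφ'] / [γz sinβ cosβ] and solving for z:
z = c' / [γ cosβ (FS·sinβ − cosβ·tanφ')]
  = 5.5 / [19.7·cos36.1°·(1.32·sin36.1° − cos36.1°·tan28.6°)]
  = 5.5 / [19.7·0.8080·(1.32·0.5892 − 0.8080·0.5452)]
  = 5.5 / 5.3675 = 1.025 m

z = 1.02 m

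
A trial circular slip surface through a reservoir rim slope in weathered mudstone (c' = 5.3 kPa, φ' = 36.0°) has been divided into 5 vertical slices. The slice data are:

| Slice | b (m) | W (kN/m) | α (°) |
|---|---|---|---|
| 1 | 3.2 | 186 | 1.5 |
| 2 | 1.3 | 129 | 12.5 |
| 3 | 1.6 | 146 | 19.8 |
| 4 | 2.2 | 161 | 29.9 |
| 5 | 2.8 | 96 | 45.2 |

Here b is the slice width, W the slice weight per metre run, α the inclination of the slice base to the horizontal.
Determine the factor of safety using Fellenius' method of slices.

Ordinary method of slices: FS = Σ[c'·Δl_i + (W_i cosα_i)·tanφ'] / Σ W_i sinα_i, with Δl_i = b_i / cosα_i.
Slice 1: Δl = 3.2/cos1.5° = 3.201 m; N'_1 = 186·cos1.5° = 185.9; c'Δl = 16.97; W sinα = 4.9
Slice 2: Δl = 1.3/cos12.5° = 1.332 m; N'_2 = 129·cos12.5° = 125.9; c'Δl = 7.06; W sinα = 27.9
Slice 3: Δl = 1.6/cos19.8° = 1.701 m; N'_3 = 146·cos19.8° = 137.4; c'Δl = 9.01; W sinα = 49.5
Slice 4: Δl = 2.2/cos29.9° = 2.538 m; N'_4 = 161·cos29.9° = 139.6; c'Δl = 13.45; W sinα = 80.3
Slice 5: Δl = 2.8/cos45.2° = 3.974 m; N'_5 = 96·cos45.2° = 67.6; c'Δl = 21.06; W sinα = 68.1
Σc'Δl = 67.5 kN/m; ΣN' = 656.5 kN/m; ΣW sinα = 230.6 kN/m
Resisting = 67.5 + 656.5·tan36.0° = 67.5 + 476.9 = 544.5 kN/m
FS = 544.5 / 230.6 = 2.361

FS = 2.36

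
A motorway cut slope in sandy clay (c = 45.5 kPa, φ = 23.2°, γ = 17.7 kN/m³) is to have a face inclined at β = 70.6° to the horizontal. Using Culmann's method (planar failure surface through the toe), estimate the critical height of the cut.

H_c = 27.59 m

Culmann's analysis gives the critical failure plane at α_cr = (β + φ)/2 = (70.6 + 23.2)/2 = 46.9°, and the critical height
H_c = (4c/γ) · sinβ cosφ / [1 − cos(β − φ)]
    = (4·45.5/17.7) · sin70.6°·cos23.2° / [1 − cos(47.4°)]
    = 10.282 · 0.9432·0.9191 / [1 − 0.6769]
    = 10.282 · 0.8669 / 0.3231
    = 27.59 m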